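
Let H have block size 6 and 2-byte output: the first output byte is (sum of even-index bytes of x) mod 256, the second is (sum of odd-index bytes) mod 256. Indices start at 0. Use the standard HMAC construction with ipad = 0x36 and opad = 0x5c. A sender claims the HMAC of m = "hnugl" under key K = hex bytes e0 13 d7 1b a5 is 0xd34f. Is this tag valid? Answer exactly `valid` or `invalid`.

valid

Key hex bytes e0 13 d7 1b a5 is 5 bytes ≤ B = 6; zero-pad to 6 bytes: K' = e0 13 d7 1b a5 00.
K' ⊕ ipad = d6 25 e1 2d 93 36; K' ⊕ opad = bc 4f 8b 47 f9 5c.
Inner hash: even-index sum = 915 mod 256 = 147; odd-index sum = 349 mod 256 = 93 → 93 5d.
Outer hash (recomputed tag): even-index sum = 723 mod 256 = 211; odd-index sum = 335 mod 256 = 79 → d3 4f.
Recomputed tag = d34f; claimed = d34f → match.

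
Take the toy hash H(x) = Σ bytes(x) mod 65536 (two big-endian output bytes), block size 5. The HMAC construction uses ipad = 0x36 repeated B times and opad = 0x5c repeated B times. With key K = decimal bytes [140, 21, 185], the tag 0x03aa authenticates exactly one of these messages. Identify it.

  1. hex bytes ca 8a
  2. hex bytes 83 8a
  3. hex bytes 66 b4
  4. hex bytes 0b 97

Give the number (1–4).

Key decimal bytes [140, 21, 185] = 8c 15 b9 is 3 bytes ≤ B = 5; zero-pad to 5 bytes: K' = 8c 15 b9 00 00.
K' ⊕ ipad = ba 23 8f 36 36; K' ⊕ opad = d0 49 e5 5c 5c.
m1: inner = H(ba 23 8f 36 36 ca 8a) = 03 2c; tag = H(d0 49 e5 5c 5c 03 2c) = 02e5
m2: inner = H(ba 23 8f 36 36 83 8a) = 02 e5; tag = H(d0 49 e5 5c 5c 02 e5) = 039d
m3: inner = H(ba 23 8f 36 36 66 b4) = 02 f2; tag = H(d0 49 e5 5c 5c 02 f2) = 03aa ← matches
m4: inner = H(ba 23 8f 36 36 0b 97) = 02 7a; tag = H(d0 49 e5 5c 5c 02 7a) = 0332

3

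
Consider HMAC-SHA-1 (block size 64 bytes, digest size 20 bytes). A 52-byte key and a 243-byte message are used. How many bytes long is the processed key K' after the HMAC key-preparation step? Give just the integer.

64

Key is 52 ≤ 64 bytes, zero-padded: |K'| = 64.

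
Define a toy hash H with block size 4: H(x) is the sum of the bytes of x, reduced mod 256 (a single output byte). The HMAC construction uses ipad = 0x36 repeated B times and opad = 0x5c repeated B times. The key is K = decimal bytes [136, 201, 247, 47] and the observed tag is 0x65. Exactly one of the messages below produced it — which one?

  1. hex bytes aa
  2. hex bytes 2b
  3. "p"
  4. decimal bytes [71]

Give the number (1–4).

Key decimal bytes [136, 201, 247, 47] = 88 c9 f7 2f is exactly B = 4 bytes: K' = 88 c9 f7 2f.
K' ⊕ ipad = be ff c1 19; K' ⊕ opad = d4 95 ab 73.
m1: inner = H(be ff c1 19 aa) = 41; tag = H(d4 95 ab 73 41) = c8
m2: inner = H(be ff c1 19 2b) = c2; tag = H(d4 95 ab 73 c2) = 49
m3: inner = H(be ff c1 19 70) = 07; tag = H(d4 95 ab 73 07) = 8e
m4: inner = H(be ff c1 19 47) = de; tag = H(d4 95 ab 73 de) = 65 ← matches

4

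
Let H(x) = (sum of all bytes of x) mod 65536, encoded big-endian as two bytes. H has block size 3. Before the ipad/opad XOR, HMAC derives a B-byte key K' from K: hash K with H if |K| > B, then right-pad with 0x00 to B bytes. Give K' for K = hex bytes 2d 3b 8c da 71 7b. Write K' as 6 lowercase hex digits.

|K| = 6 > B = 3, so first hash the key.
H(K): sum = 45+59+140+218+113+123 = 698 → 02 ba.
Zero-pad H(K) = 02 ba to 3 bytes: K' = 02 ba 00.

02ba00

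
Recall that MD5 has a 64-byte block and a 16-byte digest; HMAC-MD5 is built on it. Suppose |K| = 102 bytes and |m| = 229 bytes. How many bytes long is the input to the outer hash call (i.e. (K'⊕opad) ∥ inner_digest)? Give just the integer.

80

Key is 102 > 64 bytes, so it is hashed to 16 bytes then zero-padded to 64: |K'| = 64.
Outer input = (K'⊕opad) ∥ H(inner) → 64 + 16 = 80 bytes.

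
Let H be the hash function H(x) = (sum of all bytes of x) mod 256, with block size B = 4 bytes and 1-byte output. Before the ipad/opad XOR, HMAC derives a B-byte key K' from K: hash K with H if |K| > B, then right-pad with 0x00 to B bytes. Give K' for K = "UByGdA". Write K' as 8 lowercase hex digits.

fc000000

|K| = 6 > B = 4, so first hash the key.
H(K): sum = 85+66+121+71+100+65 = 508; mod 256 = 252 → fc.
Zero-pad H(K) = fc to 4 bytes: K' = fc 00 00 00.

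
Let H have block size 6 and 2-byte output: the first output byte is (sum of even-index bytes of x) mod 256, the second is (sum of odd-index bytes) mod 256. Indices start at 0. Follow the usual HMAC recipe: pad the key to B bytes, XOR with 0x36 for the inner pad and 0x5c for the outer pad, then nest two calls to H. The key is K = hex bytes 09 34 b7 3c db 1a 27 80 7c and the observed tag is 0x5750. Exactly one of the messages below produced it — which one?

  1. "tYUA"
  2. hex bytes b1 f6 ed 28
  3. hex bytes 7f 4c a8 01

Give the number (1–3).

Key hex bytes 09 34 b7 3c db 1a 27 80 7c is 9 bytes > B = 6, so hash it first: H(key) = 3e 0a, then zero-pad to 6 bytes: K' = 3e 0a 00 00 00 00.
K' ⊕ ipad = 08 3c 36 36 36 36; K' ⊕ opad = 62 56 5c 5c 5c 5c.
m1: inner = H(08 3c 36 36 36 36 74 59 55 41) = 3d 42; tag = H(62 56 5c 5c 5c 5c 3d 42) = 5750 ← matches
m2: inner = H(08 3c 36 36 36 36 b1 f6 ed 28) = 12 c6; tag = H(62 56 5c 5c 5c 5c 12 c6) = 2cd4
m3: inner = H(08 3c 36 36 36 36 7f 4c a8 01) = 9b f5; tag = H(62 56 5c 5c 5c 5c 9b f5) = b503

1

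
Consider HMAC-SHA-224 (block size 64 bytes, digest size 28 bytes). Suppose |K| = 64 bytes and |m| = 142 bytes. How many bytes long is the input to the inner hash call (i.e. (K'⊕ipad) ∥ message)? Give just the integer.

Key is 64 ≤ 64 bytes, zero-padded: |K'| = 64.
Inner input = (K'⊕ipad) ∥ m → 64 + 142 = 206 bytes.

206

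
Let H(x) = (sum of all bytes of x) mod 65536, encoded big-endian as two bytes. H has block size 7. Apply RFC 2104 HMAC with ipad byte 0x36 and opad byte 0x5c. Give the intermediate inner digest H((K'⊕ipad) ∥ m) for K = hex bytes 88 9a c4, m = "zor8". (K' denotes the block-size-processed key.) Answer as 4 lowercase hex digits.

Key hex bytes 88 9a c4 is 3 bytes ≤ B = 7; zero-pad to 7 bytes: K' = 88 9a c4 00 00 00 00.
K' ⊕ ipad = be ac f2 36 36 36 36.
Inner input = be ac f2 36 36 36 36 ∥ 7a 6f 72 38.
Inner hash: sum = 190+172+242+54+54+54+54+122+111+114+56 = 1223 → 04 c7.

04c7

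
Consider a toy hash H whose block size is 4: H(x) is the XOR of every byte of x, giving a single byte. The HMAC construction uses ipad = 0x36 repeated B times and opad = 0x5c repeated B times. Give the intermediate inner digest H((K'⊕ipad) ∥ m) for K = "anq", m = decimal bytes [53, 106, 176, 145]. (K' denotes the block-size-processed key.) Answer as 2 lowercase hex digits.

00

Key "anq" = 61 6e 71 is 3 bytes ≤ B = 4; zero-pad to 4 bytes: K' = 61 6e 71 00.
K' ⊕ ipad = 57 58 47 36.
Inner input = 57 58 47 36 ∥ 35 6a b0 91.
Inner hash: XOR 57⊕58⊕47⊕36⊕35⊕6a⊕b0⊕91 = 00.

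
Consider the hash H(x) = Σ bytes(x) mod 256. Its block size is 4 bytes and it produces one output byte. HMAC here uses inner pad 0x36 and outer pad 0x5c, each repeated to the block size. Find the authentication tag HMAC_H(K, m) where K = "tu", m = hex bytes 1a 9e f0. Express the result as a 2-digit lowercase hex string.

a2

Key "tu" = 74 75 is 2 bytes ≤ B = 4; zero-pad to 4 bytes: K' = 74 75 00 00.
K' ⊕ ipad = 42 43 36 36.  K' ⊕ opad = 28 29 5c 5c.
Inner input = (K'⊕ipad) ∥ m = 42 43 36 36 ∥ 1a 9e f0.
Inner hash: sum = 66+67+54+54+26+158+240 = 665; mod 256 = 153 → 99.
Outer input = (K'⊕opad) ∥ inner = 28 29 5c 5c ∥ 99.
Outer hash (tag): sum = 40+41+92+92+153 = 418; mod 256 = 162 → a2.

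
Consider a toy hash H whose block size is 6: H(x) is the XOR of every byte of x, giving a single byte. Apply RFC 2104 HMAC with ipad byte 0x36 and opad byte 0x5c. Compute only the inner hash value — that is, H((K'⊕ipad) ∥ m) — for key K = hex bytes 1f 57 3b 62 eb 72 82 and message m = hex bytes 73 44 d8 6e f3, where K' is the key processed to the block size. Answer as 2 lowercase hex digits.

Key hex bytes 1f 57 3b 62 eb 72 82 is 7 bytes > B = 6, so hash it first: H(key) = 0a, then zero-pad to 6 bytes: K' = 0a 00 00 00 00 00.
K' ⊕ ipad = 3c 36 36 36 36 36.
Inner input = 3c 36 36 36 36 36 ∥ 73 44 d8 6e f3.
Inner hash: XOR 3c⊕36⊕36⊕36⊕36⊕36⊕73⊕44⊕d8⊕6e⊕f3 = 78.

78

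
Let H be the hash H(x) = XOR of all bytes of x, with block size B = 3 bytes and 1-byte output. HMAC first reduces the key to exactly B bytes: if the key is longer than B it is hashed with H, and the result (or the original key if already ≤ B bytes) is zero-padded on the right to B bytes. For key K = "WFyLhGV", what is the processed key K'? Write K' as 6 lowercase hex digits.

|K| = 7 > B = 3, so first hash the key.
H(K): XOR 57⊕46⊕79⊕4c⊕68⊕47⊕56 = 5d.
Zero-pad H(K) = 5d to 3 bytes: K' = 5d 00 00.

5d0000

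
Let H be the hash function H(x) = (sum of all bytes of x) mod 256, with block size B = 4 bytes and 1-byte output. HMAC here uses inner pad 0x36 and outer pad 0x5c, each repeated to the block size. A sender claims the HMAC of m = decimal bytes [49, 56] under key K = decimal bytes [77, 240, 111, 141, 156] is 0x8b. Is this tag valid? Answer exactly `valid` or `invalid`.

Key decimal bytes [77, 240, 111, 141, 156] = 4d f0 6f 8d 9c is 5 bytes > B = 4, so hash it first: H(key) = d5, then zero-pad to 4 bytes: K' = d5 00 00 00.
K' ⊕ ipad = e3 36 36 36; K' ⊕ opad = 89 5c 5c 5c.
Inner hash: sum = 227+54+54+54+49+56 = 494; mod 256 = 238 → ee.
Outer hash (recomputed tag): sum = 137+92+92+92+238 = 651; mod 256 = 139 → 8b.
Recomputed tag = 8b; claimed = 8b → match.

valid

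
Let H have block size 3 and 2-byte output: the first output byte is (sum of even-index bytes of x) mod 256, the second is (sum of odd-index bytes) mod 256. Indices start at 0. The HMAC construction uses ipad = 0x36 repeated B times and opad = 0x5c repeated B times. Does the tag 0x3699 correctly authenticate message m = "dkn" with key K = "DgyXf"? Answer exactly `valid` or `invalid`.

valid

Key "DgyXf" = 44 67 79 58 66 is 5 bytes > B = 3, so hash it first: H(key) = 23 bf, then zero-pad to 3 bytes: K' = 23 bf 00.
K' ⊕ ipad = 15 89 36; K' ⊕ opad = 7f e3 5c.
Inner hash: even-index sum = 182 mod 256 = 182; odd-index sum = 347 mod 256 = 91 → b6 5b.
Outer hash (recomputed tag): even-index sum = 310 mod 256 = 54; odd-index sum = 409 mod 256 = 153 → 36 99.
Recomputed tag = 3699; claimed = 3699 → match.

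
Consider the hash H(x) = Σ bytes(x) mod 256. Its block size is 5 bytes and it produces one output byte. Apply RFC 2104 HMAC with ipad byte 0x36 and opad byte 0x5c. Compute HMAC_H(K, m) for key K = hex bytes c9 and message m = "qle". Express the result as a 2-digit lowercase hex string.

Key hex bytes c9 is 1 byte ≤ B = 5; zero-pad to 5 bytes: K' = c9 00 00 00 00.
K' ⊕ ipad = ff 36 36 36 36.  K' ⊕ opad = 95 5c 5c 5c 5c.
Inner input = (K'⊕ipad) ∥ m = ff 36 36 36 36 ∥ 71 6c 65.
Inner hash: sum = 255+54+54+54+54+113+108+101 = 793; mod 256 = 25 → 19.
Outer input = (K'⊕opad) ∥ inner = 95 5c 5c 5c 5c ∥ 19.
Outer hash (tag): sum = 149+92+92+92+92+25 = 542; mod 256 = 30 → 1e.

1e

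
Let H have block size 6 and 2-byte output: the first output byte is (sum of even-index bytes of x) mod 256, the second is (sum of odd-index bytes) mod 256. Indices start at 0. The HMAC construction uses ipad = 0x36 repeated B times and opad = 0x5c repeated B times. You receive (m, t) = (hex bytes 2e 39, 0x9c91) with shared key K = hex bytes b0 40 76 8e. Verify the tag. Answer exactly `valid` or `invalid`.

Key hex bytes b0 40 76 8e is 4 bytes ≤ B = 6; zero-pad to 6 bytes: K' = b0 40 76 8e 00 00.
K' ⊕ ipad = 86 76 40 b8 36 36; K' ⊕ opad = ec 1c 2a d2 5c 5c.
Inner hash: even-index sum = 298 mod 256 = 42; odd-index sum = 413 mod 256 = 157 → 2a 9d.
Outer hash (recomputed tag): even-index sum = 412 mod 256 = 156; odd-index sum = 487 mod 256 = 231 → 9c e7.
Recomputed tag = 9ce7; claimed = 9c91 → mismatch.

invalid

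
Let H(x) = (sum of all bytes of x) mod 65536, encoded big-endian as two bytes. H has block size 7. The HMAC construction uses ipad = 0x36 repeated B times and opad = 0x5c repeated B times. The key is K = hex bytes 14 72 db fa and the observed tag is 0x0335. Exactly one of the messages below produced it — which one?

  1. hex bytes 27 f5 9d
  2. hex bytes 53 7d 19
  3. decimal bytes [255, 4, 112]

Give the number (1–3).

Key hex bytes 14 72 db fa is 4 bytes ≤ B = 7; zero-pad to 7 bytes: K' = 14 72 db fa 00 00 00.
K' ⊕ ipad = 22 44 ed cc 36 36 36; K' ⊕ opad = 48 2e 87 a6 5c 5c 5c.
m1: inner = H(22 44 ed cc 36 36 36 27 f5 9d) = 04 7a; tag = H(48 2e 87 a6 5c 5c 5c 04 7a) = 0335 ← matches
m2: inner = H(22 44 ed cc 36 36 36 53 7d 19) = 03 aa; tag = H(48 2e 87 a6 5c 5c 5c 03 aa) = 0364
m3: inner = H(22 44 ed cc 36 36 36 ff 04 70) = 04 34; tag = H(48 2e 87 a6 5c 5c 5c 04 34) = 02ef

1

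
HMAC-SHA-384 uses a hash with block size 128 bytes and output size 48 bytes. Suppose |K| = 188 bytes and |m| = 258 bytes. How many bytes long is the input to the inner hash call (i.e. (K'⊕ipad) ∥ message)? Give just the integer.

386

Key is 188 > 128 bytes, so it is hashed to 48 bytes then zero-padded to 128: |K'| = 128.
Inner input = (K'⊕ipad) ∥ m → 128 + 258 = 386 bytes.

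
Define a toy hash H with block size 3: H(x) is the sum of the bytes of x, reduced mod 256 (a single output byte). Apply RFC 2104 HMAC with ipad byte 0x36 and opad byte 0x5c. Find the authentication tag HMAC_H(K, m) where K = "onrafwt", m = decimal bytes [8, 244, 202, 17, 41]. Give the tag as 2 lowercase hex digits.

Key "onrafwt" = 6f 6e 72 61 66 77 74 is 7 bytes > B = 3, so hash it first: H(key) = 01, then zero-pad to 3 bytes: K' = 01 00 00.
K' ⊕ ipad = 37 36 36.  K' ⊕ opad = 5d 5c 5c.
Inner input = (K'⊕ipad) ∥ m = 37 36 36 ∥ 08 f4 ca 11 29.
Inner hash: sum = 55+54+54+8+244+202+17+41 = 675; mod 256 = 163 → a3.
Outer input = (K'⊕opad) ∥ inner = 5d 5c 5c ∥ a3.
Outer hash (tag): sum = 93+92+92+163 = 440; mod 256 = 184 → b8.

b8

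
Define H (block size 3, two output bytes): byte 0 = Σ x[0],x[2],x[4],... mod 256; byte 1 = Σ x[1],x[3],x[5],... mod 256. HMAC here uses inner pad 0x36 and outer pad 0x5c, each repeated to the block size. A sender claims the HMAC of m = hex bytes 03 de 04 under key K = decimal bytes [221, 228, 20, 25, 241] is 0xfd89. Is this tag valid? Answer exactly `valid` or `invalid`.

Key decimal bytes [221, 228, 20, 25, 241] = dd e4 14 19 f1 is 5 bytes > B = 3, so hash it first: H(key) = e2 fd, then zero-pad to 3 bytes: K' = e2 fd 00.
K' ⊕ ipad = d4 cb 36; K' ⊕ opad = be a1 5c.
Inner hash: even-index sum = 488 mod 256 = 232; odd-index sum = 210 mod 256 = 210 → e8 d2.
Outer hash (recomputed tag): even-index sum = 492 mod 256 = 236; odd-index sum = 393 mod 256 = 137 → ec 89.
Recomputed tag = ec89; claimed = fd89 → mismatch.

invalid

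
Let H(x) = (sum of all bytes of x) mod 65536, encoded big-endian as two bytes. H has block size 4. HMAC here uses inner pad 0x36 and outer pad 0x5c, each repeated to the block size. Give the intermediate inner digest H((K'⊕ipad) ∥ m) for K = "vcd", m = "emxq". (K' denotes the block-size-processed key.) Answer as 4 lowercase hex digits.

Key "vcd" = 76 63 64 is 3 bytes ≤ B = 4; zero-pad to 4 bytes: K' = 76 63 64 00.
K' ⊕ ipad = 40 55 52 36.
Inner input = 40 55 52 36 ∥ 65 6d 78 71.
Inner hash: sum = 64+85+82+54+101+109+120+113 = 728 → 02 d8.

02d8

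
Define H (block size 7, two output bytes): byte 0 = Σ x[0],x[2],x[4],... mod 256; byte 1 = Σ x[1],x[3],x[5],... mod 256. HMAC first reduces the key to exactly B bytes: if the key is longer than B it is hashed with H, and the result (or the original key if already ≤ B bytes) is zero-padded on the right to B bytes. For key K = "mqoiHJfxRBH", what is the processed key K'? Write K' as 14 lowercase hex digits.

|K| = 11 > B = 7, so first hash the key.
H(K): even-index sum = 548 mod 256 = 36; odd-index sum = 478 mod 256 = 222 → 24 de.
Zero-pad H(K) = 24 de to 7 bytes: K' = 24 de 00 00 00 00 00.

24de0000000000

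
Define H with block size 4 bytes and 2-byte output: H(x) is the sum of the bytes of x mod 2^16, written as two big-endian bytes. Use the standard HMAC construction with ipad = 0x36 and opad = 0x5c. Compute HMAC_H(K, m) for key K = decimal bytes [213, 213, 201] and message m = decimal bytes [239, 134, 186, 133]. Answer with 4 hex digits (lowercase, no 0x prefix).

02b7

Key decimal bytes [213, 213, 201] = d5 d5 c9 is 3 bytes ≤ B = 4; zero-pad to 4 bytes: K' = d5 d5 c9 00.
K' ⊕ ipad = e3 e3 ff 36.  K' ⊕ opad = 89 89 95 5c.
Inner input = (K'⊕ipad) ∥ m = e3 e3 ff 36 ∥ ef 86 ba 85.
Inner hash: sum = 227+227+255+54+239+134+186+133 = 1455 → 05 af.
Outer input = (K'⊕opad) ∥ inner = 89 89 95 5c ∥ 05 af.
Outer hash (tag): sum = 137+137+149+92+5+175 = 695 → 02 b7.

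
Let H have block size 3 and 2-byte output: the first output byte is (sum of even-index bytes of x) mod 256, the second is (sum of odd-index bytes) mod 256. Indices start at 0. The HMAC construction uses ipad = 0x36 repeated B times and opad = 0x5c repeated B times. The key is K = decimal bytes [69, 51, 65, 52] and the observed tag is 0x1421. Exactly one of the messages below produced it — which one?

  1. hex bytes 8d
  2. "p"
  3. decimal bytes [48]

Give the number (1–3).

1

Key decimal bytes [69, 51, 65, 52] = 45 33 41 34 is 4 bytes > B = 3, so hash it first: H(key) = 86 67, then zero-pad to 3 bytes: K' = 86 67 00.
K' ⊕ ipad = b0 51 36; K' ⊕ opad = da 3b 5c.
m1: inner = H(b0 51 36 8d) = e6 de; tag = H(da 3b 5c e6 de) = 1421 ← matches
m2: inner = H(b0 51 36 70) = e6 c1; tag = H(da 3b 5c e6 c1) = f721
m3: inner = H(b0 51 36 30) = e6 81; tag = H(da 3b 5c e6 81) = b721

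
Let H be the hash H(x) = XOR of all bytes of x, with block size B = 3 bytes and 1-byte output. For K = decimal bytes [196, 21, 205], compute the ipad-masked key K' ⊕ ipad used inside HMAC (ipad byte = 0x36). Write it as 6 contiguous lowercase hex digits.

f223fb

Key decimal bytes [196, 21, 205] = c4 15 cd is exactly B = 3 bytes: K' = c4 15 cd.
XOR each byte with 0x36: c4⊕36=f2, 15⊕36=23, cd⊕36=fb.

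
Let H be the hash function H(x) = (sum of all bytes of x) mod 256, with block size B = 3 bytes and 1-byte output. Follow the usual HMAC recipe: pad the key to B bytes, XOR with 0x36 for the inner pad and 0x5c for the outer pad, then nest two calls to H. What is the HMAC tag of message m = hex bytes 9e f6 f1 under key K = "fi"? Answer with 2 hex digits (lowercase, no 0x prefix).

Key "fi" = 66 69 is 2 bytes ≤ B = 3; zero-pad to 3 bytes: K' = 66 69 00.
K' ⊕ ipad = 50 5f 36.  K' ⊕ opad = 3a 35 5c.
Inner input = (K'⊕ipad) ∥ m = 50 5f 36 ∥ 9e f6 f1.
Inner hash: sum = 80+95+54+158+246+241 = 874; mod 256 = 106 → 6a.
Outer input = (K'⊕opad) ∥ inner = 3a 35 5c ∥ 6a.
Outer hash (tag): sum = 58+53+92+106 = 309; mod 256 = 53 → 35.

35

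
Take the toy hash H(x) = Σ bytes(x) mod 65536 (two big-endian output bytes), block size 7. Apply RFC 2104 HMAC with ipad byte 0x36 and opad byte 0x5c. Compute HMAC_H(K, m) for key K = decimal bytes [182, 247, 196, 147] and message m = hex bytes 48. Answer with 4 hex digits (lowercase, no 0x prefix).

Key decimal bytes [182, 247, 196, 147] = b6 f7 c4 93 is 4 bytes ≤ B = 7; zero-pad to 7 bytes: K' = b6 f7 c4 93 00 00 00.
K' ⊕ ipad = 80 c1 f2 a5 36 36 36.  K' ⊕ opad = ea ab 98 cf 5c 5c 5c.
Inner input = (K'⊕ipad) ∥ m = 80 c1 f2 a5 36 36 36 ∥ 48.
Inner hash: sum = 128+193+242+165+54+54+54+72 = 962 → 03 c2.
Outer input = (K'⊕opad) ∥ inner = ea ab 98 cf 5c 5c 5c ∥ 03 c2.
Outer hash (tag): sum = 234+171+152+207+92+92+92+3+194 = 1237 → 04 d5.

04d5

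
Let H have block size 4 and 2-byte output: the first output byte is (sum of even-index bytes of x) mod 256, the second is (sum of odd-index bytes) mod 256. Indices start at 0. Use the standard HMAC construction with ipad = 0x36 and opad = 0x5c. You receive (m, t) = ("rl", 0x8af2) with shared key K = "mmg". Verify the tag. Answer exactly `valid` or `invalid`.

Key "mmg" = 6d 6d 67 is 3 bytes ≤ B = 4; zero-pad to 4 bytes: K' = 6d 6d 67 00.
K' ⊕ ipad = 5b 5b 51 36; K' ⊕ opad = 31 31 3b 5c.
Inner hash: even-index sum = 286 mod 256 = 30; odd-index sum = 253 mod 256 = 253 → 1e fd.
Outer hash (recomputed tag): even-index sum = 138 mod 256 = 138; odd-index sum = 394 mod 256 = 138 → 8a 8a.
Recomputed tag = 8a8a; claimed = 8af2 → mismatch.

invalid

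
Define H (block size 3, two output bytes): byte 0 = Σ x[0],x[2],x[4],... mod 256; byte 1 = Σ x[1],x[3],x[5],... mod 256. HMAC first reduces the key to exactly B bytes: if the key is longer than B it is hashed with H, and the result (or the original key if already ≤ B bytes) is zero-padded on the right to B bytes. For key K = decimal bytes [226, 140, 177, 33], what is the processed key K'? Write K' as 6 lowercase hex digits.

93ad00

|K| = 4 > B = 3, so first hash the key.
H(K): even-index sum = 403 mod 256 = 147; odd-index sum = 173 mod 256 = 173 → 93 ad.
Zero-pad H(K) = 93 ad to 3 bytes: K' = 93 ad 00.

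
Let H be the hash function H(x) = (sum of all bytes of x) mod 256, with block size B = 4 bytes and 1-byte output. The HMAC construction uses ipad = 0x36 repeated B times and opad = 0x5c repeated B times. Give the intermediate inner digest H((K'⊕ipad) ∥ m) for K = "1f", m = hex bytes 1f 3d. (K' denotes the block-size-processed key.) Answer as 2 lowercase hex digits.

Key "1f" = 31 66 is 2 bytes ≤ B = 4; zero-pad to 4 bytes: K' = 31 66 00 00.
K' ⊕ ipad = 07 50 36 36.
Inner input = 07 50 36 36 ∥ 1f 3d.
Inner hash: sum = 7+80+54+54+31+61 = 287; mod 256 = 31 → 1f.

1f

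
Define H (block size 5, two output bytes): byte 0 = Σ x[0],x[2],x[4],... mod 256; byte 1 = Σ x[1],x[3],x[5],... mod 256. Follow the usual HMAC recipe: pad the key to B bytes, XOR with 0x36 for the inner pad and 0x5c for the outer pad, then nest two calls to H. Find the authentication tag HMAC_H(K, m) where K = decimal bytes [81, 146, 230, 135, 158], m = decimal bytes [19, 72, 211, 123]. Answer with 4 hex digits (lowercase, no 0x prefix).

Key decimal bytes [81, 146, 230, 135, 158] = 51 92 e6 87 9e is exactly B = 5 bytes: K' = 51 92 e6 87 9e.
K' ⊕ ipad = 67 a4 d0 b1 a8.  K' ⊕ opad = 0d ce ba db c2.
Inner input = (K'⊕ipad) ∥ m = 67 a4 d0 b1 a8 ∥ 13 48 d3 7b.
Inner hash: even-index sum = 674 mod 256 = 162; odd-index sum = 571 mod 256 = 59 → a2 3b.
Outer input = (K'⊕opad) ∥ inner = 0d ce ba db c2 ∥ a2 3b.
Outer hash (tag): even-index sum = 452 mod 256 = 196; odd-index sum = 587 mod 256 = 75 → c4 4b.

c44b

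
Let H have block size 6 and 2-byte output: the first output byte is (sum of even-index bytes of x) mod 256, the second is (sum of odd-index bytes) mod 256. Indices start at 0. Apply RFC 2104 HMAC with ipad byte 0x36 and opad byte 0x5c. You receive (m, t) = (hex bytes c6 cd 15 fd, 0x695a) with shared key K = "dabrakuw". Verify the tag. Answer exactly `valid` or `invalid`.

Key "dabrakuw" = 64 61 62 72 61 6b 75 77 is 8 bytes > B = 6, so hash it first: H(key) = 9c b5, then zero-pad to 6 bytes: K' = 9c b5 00 00 00 00.
K' ⊕ ipad = aa 83 36 36 36 36; K' ⊕ opad = c0 e9 5c 5c 5c 5c.
Inner hash: even-index sum = 497 mod 256 = 241; odd-index sum = 697 mod 256 = 185 → f1 b9.
Outer hash (recomputed tag): even-index sum = 617 mod 256 = 105; odd-index sum = 602 mod 256 = 90 → 69 5a.
Recomputed tag = 695a; claimed = 695a → match.

valid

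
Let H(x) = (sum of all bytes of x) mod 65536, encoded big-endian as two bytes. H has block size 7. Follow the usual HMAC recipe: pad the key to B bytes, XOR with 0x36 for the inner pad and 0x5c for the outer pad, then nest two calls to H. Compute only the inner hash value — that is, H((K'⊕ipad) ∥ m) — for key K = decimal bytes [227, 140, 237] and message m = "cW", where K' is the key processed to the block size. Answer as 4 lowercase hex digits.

03fc

Key decimal bytes [227, 140, 237] = e3 8c ed is 3 bytes ≤ B = 7; zero-pad to 7 bytes: K' = e3 8c ed 00 00 00 00.
K' ⊕ ipad = d5 ba db 36 36 36 36.
Inner input = d5 ba db 36 36 36 36 ∥ 63 57.
Inner hash: sum = 213+186+219+54+54+54+54+99+87 = 1020 → 03 fc.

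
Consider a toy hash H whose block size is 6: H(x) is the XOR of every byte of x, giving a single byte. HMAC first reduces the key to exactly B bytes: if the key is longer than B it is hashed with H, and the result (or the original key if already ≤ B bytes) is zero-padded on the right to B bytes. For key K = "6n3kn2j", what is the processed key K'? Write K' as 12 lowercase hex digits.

|K| = 7 > B = 6, so first hash the key.
H(K): XOR 36⊕6e⊕33⊕6b⊕6e⊕32⊕6a = 36.
Zero-pad H(K) = 36 to 6 bytes: K' = 36 00 00 00 00 00.

360000000000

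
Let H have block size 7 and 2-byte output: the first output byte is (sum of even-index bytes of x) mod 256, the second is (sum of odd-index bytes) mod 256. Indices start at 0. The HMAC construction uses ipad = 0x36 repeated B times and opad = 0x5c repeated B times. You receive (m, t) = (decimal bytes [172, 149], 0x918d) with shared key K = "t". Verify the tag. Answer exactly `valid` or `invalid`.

invalid

Key "t" = 74 is 1 byte ≤ B = 7; zero-pad to 7 bytes: K' = 74 00 00 00 00 00 00.
K' ⊕ ipad = 42 36 36 36 36 36 36; K' ⊕ opad = 28 5c 5c 5c 5c 5c 5c.
Inner hash: even-index sum = 377 mod 256 = 121; odd-index sum = 334 mod 256 = 78 → 79 4e.
Outer hash (recomputed tag): even-index sum = 394 mod 256 = 138; odd-index sum = 397 mod 256 = 141 → 8a 8d.
Recomputed tag = 8a8d; claimed = 918d → mismatch.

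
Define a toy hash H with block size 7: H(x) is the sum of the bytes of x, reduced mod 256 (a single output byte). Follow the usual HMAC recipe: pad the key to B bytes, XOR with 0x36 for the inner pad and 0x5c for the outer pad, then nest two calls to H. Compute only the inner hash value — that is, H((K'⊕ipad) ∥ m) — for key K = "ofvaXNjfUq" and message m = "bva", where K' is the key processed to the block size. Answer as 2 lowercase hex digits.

5b

Key "ofvaXNjfUq" = 6f 66 76 61 58 4e 6a 66 55 71 is 10 bytes > B = 7, so hash it first: H(key) = e8, then zero-pad to 7 bytes: K' = e8 00 00 00 00 00 00.
K' ⊕ ipad = de 36 36 36 36 36 36.
Inner input = de 36 36 36 36 36 36 ∥ 62 76 61.
Inner hash: sum = 222+54+54+54+54+54+54+98+118+97 = 859; mod 256 = 91 → 5b.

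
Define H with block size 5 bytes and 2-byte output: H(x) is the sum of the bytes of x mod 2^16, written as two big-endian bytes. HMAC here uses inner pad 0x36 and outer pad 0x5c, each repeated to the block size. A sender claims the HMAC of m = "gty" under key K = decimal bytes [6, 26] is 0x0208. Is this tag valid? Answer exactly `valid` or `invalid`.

valid

Key decimal bytes [6, 26] = 06 1a is 2 bytes ≤ B = 5; zero-pad to 5 bytes: K' = 06 1a 00 00 00.
K' ⊕ ipad = 30 2c 36 36 36; K' ⊕ opad = 5a 46 5c 5c 5c.
Inner hash: sum = 48+44+54+54+54+103+116+121 = 594 → 02 52.
Outer hash (recomputed tag): sum = 90+70+92+92+92+2+82 = 520 → 02 08.
Recomputed tag = 0208; claimed = 0208 → match.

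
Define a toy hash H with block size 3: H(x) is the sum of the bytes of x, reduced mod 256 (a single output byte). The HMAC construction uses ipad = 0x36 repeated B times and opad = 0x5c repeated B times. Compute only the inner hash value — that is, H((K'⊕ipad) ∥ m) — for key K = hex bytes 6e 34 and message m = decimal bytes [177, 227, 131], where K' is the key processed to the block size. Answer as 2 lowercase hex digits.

Key hex bytes 6e 34 is 2 bytes ≤ B = 3; zero-pad to 3 bytes: K' = 6e 34 00.
K' ⊕ ipad = 58 02 36.
Inner input = 58 02 36 ∥ b1 e3 83.
Inner hash: sum = 88+2+54+177+227+131 = 679; mod 256 = 167 → a7.

a7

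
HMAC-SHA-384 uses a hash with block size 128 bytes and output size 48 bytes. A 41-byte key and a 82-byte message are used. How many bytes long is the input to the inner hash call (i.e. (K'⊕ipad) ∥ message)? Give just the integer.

210

Key is 41 ≤ 128 bytes, zero-padded: |K'| = 128.
Inner input = (K'⊕ipad) ∥ m → 128 + 82 = 210 bytes.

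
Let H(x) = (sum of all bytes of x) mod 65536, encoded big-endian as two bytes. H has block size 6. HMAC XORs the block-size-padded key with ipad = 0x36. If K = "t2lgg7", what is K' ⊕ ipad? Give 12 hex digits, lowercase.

42045a515101

Key "t2lgg7" = 74 32 6c 67 67 37 is exactly B = 6 bytes: K' = 74 32 6c 67 67 37.
XOR each byte with 0x36: 74⊕36=42, 32⊕36=04, 6c⊕36=5a, 67⊕36=51, 67⊕36=51, 37⊕36=01.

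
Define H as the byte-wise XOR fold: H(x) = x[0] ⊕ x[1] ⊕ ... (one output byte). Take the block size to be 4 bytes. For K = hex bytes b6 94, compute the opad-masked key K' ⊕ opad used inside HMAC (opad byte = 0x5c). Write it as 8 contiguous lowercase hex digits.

eac85c5c

Key hex bytes b6 94 is 2 bytes ≤ B = 4; zero-pad to 4 bytes: K' = b6 94 00 00.
XOR each byte with 0x5c: b6⊕5c=ea, 94⊕5c=c8, 00⊕5c=5c, 00⊕5c=5c.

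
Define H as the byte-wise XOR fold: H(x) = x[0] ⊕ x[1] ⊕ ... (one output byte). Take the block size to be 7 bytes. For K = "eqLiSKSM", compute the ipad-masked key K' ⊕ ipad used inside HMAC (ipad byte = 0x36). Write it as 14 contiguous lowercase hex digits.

Key "eqLiSKSM" = 65 71 4c 69 53 4b 53 4d is 8 bytes > B = 7, so hash it first: H(key) = 37, then zero-pad to 7 bytes: K' = 37 00 00 00 00 00 00.
XOR each byte with 0x36: 37⊕36=01, 00⊕36=36, 00⊕36=36, 00⊕36=36, 00⊕36=36, 00⊕36=36, 00⊕36=36.

01363636363636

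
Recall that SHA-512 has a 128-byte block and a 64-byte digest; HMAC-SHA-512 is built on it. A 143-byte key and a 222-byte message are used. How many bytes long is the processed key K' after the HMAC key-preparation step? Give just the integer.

128

Key is 143 > 128 bytes, so it is hashed to 64 bytes then zero-padded to 128: |K'| = 128.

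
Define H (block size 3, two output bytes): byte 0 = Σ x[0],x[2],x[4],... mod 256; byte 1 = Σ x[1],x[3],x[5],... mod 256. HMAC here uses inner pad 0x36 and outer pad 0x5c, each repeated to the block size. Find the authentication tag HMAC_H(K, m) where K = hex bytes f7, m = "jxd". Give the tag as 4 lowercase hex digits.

0bcb

Key hex bytes f7 is 1 byte ≤ B = 3; zero-pad to 3 bytes: K' = f7 00 00.
K' ⊕ ipad = c1 36 36.  K' ⊕ opad = ab 5c 5c.
Inner input = (K'⊕ipad) ∥ m = c1 36 36 ∥ 6a 78 64.
Inner hash: even-index sum = 367 mod 256 = 111; odd-index sum = 260 mod 256 = 4 → 6f 04.
Outer input = (K'⊕opad) ∥ inner = ab 5c 5c ∥ 6f 04.
Outer hash (tag): even-index sum = 267 mod 256 = 11; odd-index sum = 203 mod 256 = 203 → 0b cb.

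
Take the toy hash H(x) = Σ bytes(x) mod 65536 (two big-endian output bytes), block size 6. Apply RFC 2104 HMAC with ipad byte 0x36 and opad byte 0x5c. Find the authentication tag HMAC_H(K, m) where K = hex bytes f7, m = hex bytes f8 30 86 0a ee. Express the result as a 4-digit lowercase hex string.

02f0

Key hex bytes f7 is 1 byte ≤ B = 6; zero-pad to 6 bytes: K' = f7 00 00 00 00 00.
K' ⊕ ipad = c1 36 36 36 36 36.  K' ⊕ opad = ab 5c 5c 5c 5c 5c.
Inner input = (K'⊕ipad) ∥ m = c1 36 36 36 36 36 ∥ f8 30 86 0a ee.
Inner hash: sum = 193+54+54+54+54+54+248+48+134+10+238 = 1141 → 04 75.
Outer input = (K'⊕opad) ∥ inner = ab 5c 5c 5c 5c 5c ∥ 04 75.
Outer hash (tag): sum = 171+92+92+92+92+92+4+117 = 752 → 02 f0.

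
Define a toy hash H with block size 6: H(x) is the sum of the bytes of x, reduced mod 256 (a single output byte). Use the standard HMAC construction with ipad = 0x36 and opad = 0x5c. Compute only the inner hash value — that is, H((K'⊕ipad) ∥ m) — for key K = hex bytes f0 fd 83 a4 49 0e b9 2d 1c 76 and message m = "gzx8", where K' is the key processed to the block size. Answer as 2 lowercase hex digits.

74

Key hex bytes f0 fd 83 a4 49 0e b9 2d 1c 76 is 10 bytes > B = 6, so hash it first: H(key) = e3, then zero-pad to 6 bytes: K' = e3 00 00 00 00 00.
K' ⊕ ipad = d5 36 36 36 36 36.
Inner input = d5 36 36 36 36 36 ∥ 67 7a 78 38.
Inner hash: sum = 213+54+54+54+54+54+103+122+120+56 = 884; mod 256 = 116 → 74.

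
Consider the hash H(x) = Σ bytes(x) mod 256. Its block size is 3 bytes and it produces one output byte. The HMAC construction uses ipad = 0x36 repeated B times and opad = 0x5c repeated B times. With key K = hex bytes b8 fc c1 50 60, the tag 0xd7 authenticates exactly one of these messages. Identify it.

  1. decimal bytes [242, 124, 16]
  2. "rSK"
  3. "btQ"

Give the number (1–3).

3

Key hex bytes b8 fc c1 50 60 is 5 bytes > B = 3, so hash it first: H(key) = 25, then zero-pad to 3 bytes: K' = 25 00 00.
K' ⊕ ipad = 13 36 36; K' ⊕ opad = 79 5c 5c.
m1: inner = H(13 36 36 f2 7c 10) = fd; tag = H(79 5c 5c fd) = 2e
m2: inner = H(13 36 36 72 53 4b) = 8f; tag = H(79 5c 5c 8f) = c0
m3: inner = H(13 36 36 62 74 51) = a6; tag = H(79 5c 5c a6) = d7 ← matches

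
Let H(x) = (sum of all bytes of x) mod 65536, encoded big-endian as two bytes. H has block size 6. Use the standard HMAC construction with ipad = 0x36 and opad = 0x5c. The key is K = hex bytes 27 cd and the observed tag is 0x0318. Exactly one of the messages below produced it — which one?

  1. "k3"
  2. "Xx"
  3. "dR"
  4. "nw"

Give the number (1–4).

Key hex bytes 27 cd is 2 bytes ≤ B = 6; zero-pad to 6 bytes: K' = 27 cd 00 00 00 00.
K' ⊕ ipad = 11 fb 36 36 36 36; K' ⊕ opad = 7b 91 5c 5c 5c 5c.
m1: inner = H(11 fb 36 36 36 36 6b 33) = 02 82; tag = H(7b 91 5c 5c 5c 5c 02 82) = 0300
m2: inner = H(11 fb 36 36 36 36 58 78) = 02 b4; tag = H(7b 91 5c 5c 5c 5c 02 b4) = 0332
m3: inner = H(11 fb 36 36 36 36 64 52) = 02 9a; tag = H(7b 91 5c 5c 5c 5c 02 9a) = 0318 ← matches
m4: inner = H(11 fb 36 36 36 36 6e 77) = 02 c9; tag = H(7b 91 5c 5c 5c 5c 02 c9) = 0347

3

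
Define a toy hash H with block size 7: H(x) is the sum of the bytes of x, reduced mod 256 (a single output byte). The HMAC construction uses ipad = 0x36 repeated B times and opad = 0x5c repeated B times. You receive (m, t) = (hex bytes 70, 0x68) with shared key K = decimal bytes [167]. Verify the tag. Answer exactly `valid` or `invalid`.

Key decimal bytes [167] = a7 is 1 byte ≤ B = 7; zero-pad to 7 bytes: K' = a7 00 00 00 00 00 00.
K' ⊕ ipad = 91 36 36 36 36 36 36; K' ⊕ opad = fb 5c 5c 5c 5c 5c 5c.
Inner hash: sum = 145+54+54+54+54+54+54+112 = 581; mod 256 = 69 → 45.
Outer hash (recomputed tag): sum = 251+92+92+92+92+92+92+69 = 872; mod 256 = 104 → 68.
Recomputed tag = 68; claimed = 68 → match.

valid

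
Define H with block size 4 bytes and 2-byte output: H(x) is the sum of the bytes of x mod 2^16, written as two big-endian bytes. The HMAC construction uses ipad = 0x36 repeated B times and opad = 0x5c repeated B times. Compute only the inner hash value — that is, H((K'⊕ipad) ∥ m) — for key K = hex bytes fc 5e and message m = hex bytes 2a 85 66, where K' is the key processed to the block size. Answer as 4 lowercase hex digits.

02b3

Key hex bytes fc 5e is 2 bytes ≤ B = 4; zero-pad to 4 bytes: K' = fc 5e 00 00.
K' ⊕ ipad = ca 68 36 36.
Inner input = ca 68 36 36 ∥ 2a 85 66.
Inner hash: sum = 202+104+54+54+42+133+102 = 691 → 02 b3.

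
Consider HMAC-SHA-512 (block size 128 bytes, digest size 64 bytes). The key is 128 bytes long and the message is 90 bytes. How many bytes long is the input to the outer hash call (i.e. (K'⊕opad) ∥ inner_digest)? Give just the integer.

192

Key is 128 ≤ 128 bytes, zero-padded: |K'| = 128.
Outer input = (K'⊕opad) ∥ H(inner) → 128 + 64 = 192 bytes.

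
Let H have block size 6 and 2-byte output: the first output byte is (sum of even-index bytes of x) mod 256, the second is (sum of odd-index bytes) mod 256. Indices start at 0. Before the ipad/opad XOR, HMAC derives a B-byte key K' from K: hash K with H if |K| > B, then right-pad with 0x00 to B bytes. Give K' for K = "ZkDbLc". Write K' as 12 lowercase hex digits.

5a6b44624c63

Key "ZkDbLc" = 5a 6b 44 62 4c 63 is exactly B = 6 bytes: K' = 5a 6b 44 62 4c 63.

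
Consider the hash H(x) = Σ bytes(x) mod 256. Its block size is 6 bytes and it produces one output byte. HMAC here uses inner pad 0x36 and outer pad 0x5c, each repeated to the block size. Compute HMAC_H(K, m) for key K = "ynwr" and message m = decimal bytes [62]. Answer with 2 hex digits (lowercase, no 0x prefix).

3e

Key "ynwr" = 79 6e 77 72 is 4 bytes ≤ B = 6; zero-pad to 6 bytes: K' = 79 6e 77 72 00 00.
K' ⊕ ipad = 4f 58 41 44 36 36.  K' ⊕ opad = 25 32 2b 2e 5c 5c.
Inner input = (K'⊕ipad) ∥ m = 4f 58 41 44 36 36 ∥ 3e.
Inner hash: sum = 79+88+65+68+54+54+62 = 470; mod 256 = 214 → d6.
Outer input = (K'⊕opad) ∥ inner = 25 32 2b 2e 5c 5c ∥ d6.
Outer hash (tag): sum = 37+50+43+46+92+92+214 = 574; mod 256 = 62 → 3e.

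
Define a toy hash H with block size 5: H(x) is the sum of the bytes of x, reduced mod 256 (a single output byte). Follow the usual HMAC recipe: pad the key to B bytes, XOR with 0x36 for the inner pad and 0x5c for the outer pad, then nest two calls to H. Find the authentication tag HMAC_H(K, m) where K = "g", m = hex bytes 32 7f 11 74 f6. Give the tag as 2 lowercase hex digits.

00

Key "g" = 67 is 1 byte ≤ B = 5; zero-pad to 5 bytes: K' = 67 00 00 00 00.
K' ⊕ ipad = 51 36 36 36 36.  K' ⊕ opad = 3b 5c 5c 5c 5c.
Inner input = (K'⊕ipad) ∥ m = 51 36 36 36 36 ∥ 32 7f 11 74 f6.
Inner hash: sum = 81+54+54+54+54+50+127+17+116+246 = 853; mod 256 = 85 → 55.
Outer input = (K'⊕opad) ∥ inner = 3b 5c 5c 5c 5c ∥ 55.
Outer hash (tag): sum = 59+92+92+92+92+85 = 512; mod 256 = 0 → 00.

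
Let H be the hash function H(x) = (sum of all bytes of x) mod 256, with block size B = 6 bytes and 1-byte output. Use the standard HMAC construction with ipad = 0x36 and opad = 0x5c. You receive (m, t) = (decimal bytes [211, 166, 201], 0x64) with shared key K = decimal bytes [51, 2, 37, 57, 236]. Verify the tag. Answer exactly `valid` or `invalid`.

valid

Key decimal bytes [51, 2, 37, 57, 236] = 33 02 25 39 ec is 5 bytes ≤ B = 6; zero-pad to 6 bytes: K' = 33 02 25 39 ec 00.
K' ⊕ ipad = 05 34 13 0f da 36; K' ⊕ opad = 6f 5e 79 65 b0 5c.
Inner hash: sum = 5+52+19+15+218+54+211+166+201 = 941; mod 256 = 173 → ad.
Outer hash (recomputed tag): sum = 111+94+121+101+176+92+173 = 868; mod 256 = 100 → 64.
Recomputed tag = 64; claimed = 64 → match.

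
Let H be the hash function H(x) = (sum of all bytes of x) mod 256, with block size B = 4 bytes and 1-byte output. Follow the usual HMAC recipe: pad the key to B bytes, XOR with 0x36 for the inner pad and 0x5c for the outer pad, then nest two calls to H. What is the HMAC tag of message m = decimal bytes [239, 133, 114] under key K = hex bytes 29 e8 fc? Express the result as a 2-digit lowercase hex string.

Key hex bytes 29 e8 fc is 3 bytes ≤ B = 4; zero-pad to 4 bytes: K' = 29 e8 fc 00.
K' ⊕ ipad = 1f de ca 36.  K' ⊕ opad = 75 b4 a0 5c.
Inner input = (K'⊕ipad) ∥ m = 1f de ca 36 ∥ ef 85 72.
Inner hash: sum = 31+222+202+54+239+133+114 = 995; mod 256 = 227 → e3.
Outer input = (K'⊕opad) ∥ inner = 75 b4 a0 5c ∥ e3.
Outer hash (tag): sum = 117+180+160+92+227 = 776; mod 256 = 8 → 08.

08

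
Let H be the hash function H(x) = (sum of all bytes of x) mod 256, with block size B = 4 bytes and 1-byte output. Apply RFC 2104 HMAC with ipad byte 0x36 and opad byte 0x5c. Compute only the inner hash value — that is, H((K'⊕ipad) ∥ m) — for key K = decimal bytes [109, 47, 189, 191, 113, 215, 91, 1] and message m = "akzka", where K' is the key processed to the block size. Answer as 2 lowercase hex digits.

3e

Key decimal bytes [109, 47, 189, 191, 113, 215, 91, 1] = 6d 2f bd bf 71 d7 5b 01 is 8 bytes > B = 4, so hash it first: H(key) = bc, then zero-pad to 4 bytes: K' = bc 00 00 00.
K' ⊕ ipad = 8a 36 36 36.
Inner input = 8a 36 36 36 ∥ 61 6b 7a 6b 61.
Inner hash: sum = 138+54+54+54+97+107+122+107+97 = 830; mod 256 = 62 → 3e.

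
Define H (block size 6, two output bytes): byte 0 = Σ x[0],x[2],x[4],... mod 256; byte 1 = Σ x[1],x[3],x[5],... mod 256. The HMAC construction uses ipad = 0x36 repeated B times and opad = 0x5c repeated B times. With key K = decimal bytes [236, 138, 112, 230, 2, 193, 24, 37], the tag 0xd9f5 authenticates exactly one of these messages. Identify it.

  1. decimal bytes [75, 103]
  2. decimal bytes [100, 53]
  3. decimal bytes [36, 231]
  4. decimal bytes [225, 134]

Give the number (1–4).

1

Key decimal bytes [236, 138, 112, 230, 2, 193, 24, 37] = ec 8a 70 e6 02 c1 18 25 is 8 bytes > B = 6, so hash it first: H(key) = 76 56, then zero-pad to 6 bytes: K' = 76 56 00 00 00 00.
K' ⊕ ipad = 40 60 36 36 36 36; K' ⊕ opad = 2a 0a 5c 5c 5c 5c.
m1: inner = H(40 60 36 36 36 36 4b 67) = f7 33; tag = H(2a 0a 5c 5c 5c 5c f7 33) = d9f5 ← matches
m2: inner = H(40 60 36 36 36 36 64 35) = 10 01; tag = H(2a 0a 5c 5c 5c 5c 10 01) = f2c3
m3: inner = H(40 60 36 36 36 36 24 e7) = d0 b3; tag = H(2a 0a 5c 5c 5c 5c d0 b3) = b275
m4: inner = H(40 60 36 36 36 36 e1 86) = 8d 52; tag = H(2a 0a 5c 5c 5c 5c 8d 52) = 6f14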